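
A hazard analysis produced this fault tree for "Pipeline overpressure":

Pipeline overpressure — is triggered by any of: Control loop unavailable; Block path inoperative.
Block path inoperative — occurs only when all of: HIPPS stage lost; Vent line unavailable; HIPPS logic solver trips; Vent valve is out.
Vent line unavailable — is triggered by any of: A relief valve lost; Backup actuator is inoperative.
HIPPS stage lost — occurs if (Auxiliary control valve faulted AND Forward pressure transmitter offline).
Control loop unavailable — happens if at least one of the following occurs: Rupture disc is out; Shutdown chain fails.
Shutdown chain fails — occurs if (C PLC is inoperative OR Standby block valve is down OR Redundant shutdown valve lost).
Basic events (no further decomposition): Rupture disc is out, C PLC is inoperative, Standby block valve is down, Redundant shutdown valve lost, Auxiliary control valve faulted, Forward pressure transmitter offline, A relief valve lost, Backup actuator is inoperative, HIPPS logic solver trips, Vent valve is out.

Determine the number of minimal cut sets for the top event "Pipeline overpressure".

Shutdown chain fails [OR]: union of children's cut sets → 3 cut set(s).
Control loop unavailable [OR]: union of children's cut sets → 4 cut set(s).
HIPPS stage lost [AND]: one cut set from each child combined → 1 × 1 = 1 cut set(s).
Vent line unavailable [OR]: union of children's cut sets → 2 cut set(s).
Block path inoperative [AND]: one cut set from each child combined → 1 × 2 × 1 × 1 = 2 cut set(s).
Pipeline overpressure [OR]: union of children's cut sets → 6 cut set(s).
Minimal cut sets: {Rupture disc is out}; {C PLC is inoperative}; {Standby block valve is down}; {Redundant shutdown valve lost}; {A relief valve lost, Auxiliary control valve faulted, Forward pressure transmitter offline, HIPPS logic solver trips, Vent valve is out}; {Auxiliary control valve faulted, Backup actuator is inoperative, Forward pressure transmitter offline, HIPPS logic solver trips, Vent valve is out}.

6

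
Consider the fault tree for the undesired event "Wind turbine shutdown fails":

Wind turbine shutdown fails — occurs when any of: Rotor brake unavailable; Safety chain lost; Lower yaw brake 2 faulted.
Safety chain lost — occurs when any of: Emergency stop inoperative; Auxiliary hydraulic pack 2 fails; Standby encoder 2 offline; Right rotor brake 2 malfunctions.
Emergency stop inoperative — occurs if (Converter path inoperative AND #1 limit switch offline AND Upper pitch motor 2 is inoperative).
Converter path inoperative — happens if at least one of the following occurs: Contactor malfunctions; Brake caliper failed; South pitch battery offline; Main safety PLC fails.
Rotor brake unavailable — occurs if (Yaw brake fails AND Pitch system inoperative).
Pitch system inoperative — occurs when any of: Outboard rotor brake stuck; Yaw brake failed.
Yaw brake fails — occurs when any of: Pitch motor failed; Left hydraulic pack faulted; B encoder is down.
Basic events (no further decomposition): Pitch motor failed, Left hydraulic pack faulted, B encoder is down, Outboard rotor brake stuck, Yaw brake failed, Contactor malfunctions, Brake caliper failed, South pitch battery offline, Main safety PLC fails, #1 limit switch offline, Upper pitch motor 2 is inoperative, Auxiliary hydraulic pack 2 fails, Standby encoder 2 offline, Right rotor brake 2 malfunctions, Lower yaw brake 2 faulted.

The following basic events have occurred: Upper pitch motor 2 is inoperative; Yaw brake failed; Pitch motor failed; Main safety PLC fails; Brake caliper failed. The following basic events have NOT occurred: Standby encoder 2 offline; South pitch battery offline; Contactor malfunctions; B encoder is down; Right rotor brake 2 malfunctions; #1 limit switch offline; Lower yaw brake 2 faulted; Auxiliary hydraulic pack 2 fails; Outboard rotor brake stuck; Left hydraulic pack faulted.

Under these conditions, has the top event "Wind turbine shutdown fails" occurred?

Yes

Yaw brake fails [OR]: Pitch motor failed=occurs, Left hydraulic pack faulted=not, B encoder is down=not → at least one input occurs → occurs.
Pitch system inoperative [OR]: Outboard rotor brake stuck=not, Yaw brake failed=occurs → at least one input occurs → occurs.
Rotor brake unavailable [AND]: Yaw brake fails=occurs, Pitch system inoperative=occurs → all inputs occur → occurs.
Converter path inoperative [OR]: Contactor malfunctions=not, Brake caliper failed=occurs, South pitch battery offline=not, Main safety PLC fails=occurs → at least one input occurs → occurs.
Emergency stop inoperative [AND]: Converter path inoperative=occurs, #1 limit switch offline=not, Upper pitch motor 2 is inoperative=occurs → not all inputs occur → does not occur.
Safety chain lost [OR]: Emergency stop inoperative=not, Auxiliary hydraulic pack 2 fails=not, Standby encoder 2 offline=not, Right rotor brake 2 malfunctions=not → no input occurs → does not occur.
Wind turbine shutdown fails [OR]: Rotor brake unavailable=occurs, Safety chain lost=not, Lower yaw brake 2 faulted=not → at least one input occurs → occurs.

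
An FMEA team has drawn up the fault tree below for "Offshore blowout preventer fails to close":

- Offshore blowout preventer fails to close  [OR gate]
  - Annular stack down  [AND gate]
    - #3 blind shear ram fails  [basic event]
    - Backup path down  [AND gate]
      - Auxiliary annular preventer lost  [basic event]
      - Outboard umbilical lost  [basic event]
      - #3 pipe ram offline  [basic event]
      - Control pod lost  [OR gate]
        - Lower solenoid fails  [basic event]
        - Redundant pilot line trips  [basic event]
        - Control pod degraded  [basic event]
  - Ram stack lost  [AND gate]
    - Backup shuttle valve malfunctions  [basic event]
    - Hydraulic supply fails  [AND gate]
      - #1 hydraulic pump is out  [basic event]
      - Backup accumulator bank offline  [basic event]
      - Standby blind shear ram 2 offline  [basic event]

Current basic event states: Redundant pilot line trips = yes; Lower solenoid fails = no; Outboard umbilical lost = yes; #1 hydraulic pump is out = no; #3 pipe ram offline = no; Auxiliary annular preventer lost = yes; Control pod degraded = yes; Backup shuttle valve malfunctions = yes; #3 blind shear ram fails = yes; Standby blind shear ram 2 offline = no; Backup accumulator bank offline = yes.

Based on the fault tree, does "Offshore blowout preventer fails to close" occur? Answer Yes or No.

Control pod lost [OR]: Lower solenoid fails=not, Redundant pilot line trips=occurs, Control pod degraded=occurs → at least one input occurs → occurs.
Backup path down [AND]: Auxiliary annular preventer lost=occurs, Outboard umbilical lost=occurs, #3 pipe ram offline=not, Control pod lost=occurs → not all inputs occur → does not occur.
Annular stack down [AND]: #3 blind shear ram fails=occurs, Backup path down=not → not all inputs occur → does not occur.
Hydraulic supply fails [AND]: #1 hydraulic pump is out=not, Backup accumulator bank offline=occurs, Standby blind shear ram 2 offline=not → not all inputs occur → does not occur.
Ram stack lost [AND]: Backup shuttle valve malfunctions=occurs, Hydraulic supply fails=not → not all inputs occur → does not occur.
Offshore blowout preventer fails to close [OR]: Annular stack down=not, Ram stack lost=not → no input occurs → does not occur.

No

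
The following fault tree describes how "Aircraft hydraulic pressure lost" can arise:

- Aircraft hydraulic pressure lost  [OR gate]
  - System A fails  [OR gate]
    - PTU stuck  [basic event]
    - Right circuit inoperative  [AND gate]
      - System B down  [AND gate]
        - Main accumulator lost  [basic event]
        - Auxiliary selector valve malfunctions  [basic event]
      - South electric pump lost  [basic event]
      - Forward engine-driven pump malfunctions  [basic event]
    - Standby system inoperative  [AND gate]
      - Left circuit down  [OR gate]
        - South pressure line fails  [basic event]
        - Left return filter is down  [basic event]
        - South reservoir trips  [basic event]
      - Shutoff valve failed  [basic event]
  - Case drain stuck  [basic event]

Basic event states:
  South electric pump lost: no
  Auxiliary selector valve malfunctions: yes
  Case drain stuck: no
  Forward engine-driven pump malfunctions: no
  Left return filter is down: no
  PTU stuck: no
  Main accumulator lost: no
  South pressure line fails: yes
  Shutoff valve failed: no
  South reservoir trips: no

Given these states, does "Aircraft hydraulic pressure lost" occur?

System B down [AND]: Main accumulator lost=not, Auxiliary selector valve malfunctions=occurs → not all inputs occur → does not occur.
Right circuit inoperative [AND]: System B down=not, South electric pump lost=not, Forward engine-driven pump malfunctions=not → not all inputs occur → does not occur.
Left circuit down [OR]: South pressure line fails=occurs, Left return filter is down=not, South reservoir trips=not → at least one input occurs → occurs.
Standby system inoperative [AND]: Left circuit down=occurs, Shutoff valve failed=not → not all inputs occur → does not occur.
System A fails [OR]: PTU stuck=not, Right circuit inoperative=not, Standby system inoperative=not → no input occurs → does not occur.
Aircraft hydraulic pressure lost [OR]: System A fails=not, Case drain stuck=not → no input occurs → does not occur.

No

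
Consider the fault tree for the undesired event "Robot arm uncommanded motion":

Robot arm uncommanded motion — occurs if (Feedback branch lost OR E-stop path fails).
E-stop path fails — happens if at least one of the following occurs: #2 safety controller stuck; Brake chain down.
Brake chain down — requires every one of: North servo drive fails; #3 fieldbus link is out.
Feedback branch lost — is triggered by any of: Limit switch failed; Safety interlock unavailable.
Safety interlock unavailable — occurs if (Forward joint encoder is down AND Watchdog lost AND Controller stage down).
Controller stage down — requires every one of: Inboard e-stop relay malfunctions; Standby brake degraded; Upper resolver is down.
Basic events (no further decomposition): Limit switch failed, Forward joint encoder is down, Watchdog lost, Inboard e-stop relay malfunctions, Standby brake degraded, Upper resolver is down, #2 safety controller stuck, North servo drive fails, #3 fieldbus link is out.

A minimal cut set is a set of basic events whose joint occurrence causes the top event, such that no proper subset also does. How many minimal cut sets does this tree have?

4

Controller stage down [AND]: one cut set from each child combined → 1 × 1 × 1 = 1 cut set(s).
Safety interlock unavailable [AND]: one cut set from each child combined → 1 × 1 × 1 = 1 cut set(s).
Feedback branch lost [OR]: union of children's cut sets → 2 cut set(s).
Brake chain down [AND]: one cut set from each child combined → 1 × 1 = 1 cut set(s).
E-stop path fails [OR]: union of children's cut sets → 2 cut set(s).
Robot arm uncommanded motion [OR]: union of children's cut sets → 4 cut set(s).
Minimal cut sets: {Limit switch failed}; {Forward joint encoder is down, Inboard e-stop relay malfunctions, Standby brake degraded, Upper resolver is down, Watchdog lost}; {#2 safety controller stuck}; {#3 fieldbus link is out, North servo drive fails}.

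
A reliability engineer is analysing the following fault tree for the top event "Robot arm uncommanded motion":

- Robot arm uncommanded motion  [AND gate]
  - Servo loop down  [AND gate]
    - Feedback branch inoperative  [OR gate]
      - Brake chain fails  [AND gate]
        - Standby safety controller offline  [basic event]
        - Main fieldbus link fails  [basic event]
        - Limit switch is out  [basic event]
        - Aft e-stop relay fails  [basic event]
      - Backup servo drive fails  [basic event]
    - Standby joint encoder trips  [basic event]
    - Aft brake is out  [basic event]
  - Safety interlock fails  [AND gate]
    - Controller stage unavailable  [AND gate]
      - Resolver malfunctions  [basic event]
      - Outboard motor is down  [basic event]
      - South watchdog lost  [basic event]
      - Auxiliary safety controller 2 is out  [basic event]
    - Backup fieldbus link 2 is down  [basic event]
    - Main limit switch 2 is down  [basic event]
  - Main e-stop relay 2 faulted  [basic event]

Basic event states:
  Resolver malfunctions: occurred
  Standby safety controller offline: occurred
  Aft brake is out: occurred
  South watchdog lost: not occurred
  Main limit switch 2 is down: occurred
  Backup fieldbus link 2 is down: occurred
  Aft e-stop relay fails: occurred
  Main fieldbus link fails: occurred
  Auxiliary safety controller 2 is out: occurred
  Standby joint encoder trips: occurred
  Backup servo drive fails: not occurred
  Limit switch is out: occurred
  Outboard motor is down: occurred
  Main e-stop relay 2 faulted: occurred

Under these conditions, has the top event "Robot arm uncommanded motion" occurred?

No

Brake chain fails [AND]: Standby safety controller offline=occurs, Main fieldbus link fails=occurs, Limit switch is out=occurs, Aft e-stop relay fails=occurs → all inputs occur → occurs.
Feedback branch inoperative [OR]: Brake chain fails=occurs, Backup servo drive fails=not → at least one input occurs → occurs.
Servo loop down [AND]: Feedback branch inoperative=occurs, Standby joint encoder trips=occurs, Aft brake is out=occurs → all inputs occur → occurs.
Controller stage unavailable [AND]: Resolver malfunctions=occurs, Outboard motor is down=occurs, South watchdog lost=not, Auxiliary safety controller 2 is out=occurs → not all inputs occur → does not occur.
Safety interlock fails [AND]: Controller stage unavailable=not, Backup fieldbus link 2 is down=occurs, Main limit switch 2 is down=occurs → not all inputs occur → does not occur.
Robot arm uncommanded motion [AND]: Servo loop down=occurs, Safety interlock fails=not, Main e-stop relay 2 faulted=occurs → not all inputs occur → does not occur.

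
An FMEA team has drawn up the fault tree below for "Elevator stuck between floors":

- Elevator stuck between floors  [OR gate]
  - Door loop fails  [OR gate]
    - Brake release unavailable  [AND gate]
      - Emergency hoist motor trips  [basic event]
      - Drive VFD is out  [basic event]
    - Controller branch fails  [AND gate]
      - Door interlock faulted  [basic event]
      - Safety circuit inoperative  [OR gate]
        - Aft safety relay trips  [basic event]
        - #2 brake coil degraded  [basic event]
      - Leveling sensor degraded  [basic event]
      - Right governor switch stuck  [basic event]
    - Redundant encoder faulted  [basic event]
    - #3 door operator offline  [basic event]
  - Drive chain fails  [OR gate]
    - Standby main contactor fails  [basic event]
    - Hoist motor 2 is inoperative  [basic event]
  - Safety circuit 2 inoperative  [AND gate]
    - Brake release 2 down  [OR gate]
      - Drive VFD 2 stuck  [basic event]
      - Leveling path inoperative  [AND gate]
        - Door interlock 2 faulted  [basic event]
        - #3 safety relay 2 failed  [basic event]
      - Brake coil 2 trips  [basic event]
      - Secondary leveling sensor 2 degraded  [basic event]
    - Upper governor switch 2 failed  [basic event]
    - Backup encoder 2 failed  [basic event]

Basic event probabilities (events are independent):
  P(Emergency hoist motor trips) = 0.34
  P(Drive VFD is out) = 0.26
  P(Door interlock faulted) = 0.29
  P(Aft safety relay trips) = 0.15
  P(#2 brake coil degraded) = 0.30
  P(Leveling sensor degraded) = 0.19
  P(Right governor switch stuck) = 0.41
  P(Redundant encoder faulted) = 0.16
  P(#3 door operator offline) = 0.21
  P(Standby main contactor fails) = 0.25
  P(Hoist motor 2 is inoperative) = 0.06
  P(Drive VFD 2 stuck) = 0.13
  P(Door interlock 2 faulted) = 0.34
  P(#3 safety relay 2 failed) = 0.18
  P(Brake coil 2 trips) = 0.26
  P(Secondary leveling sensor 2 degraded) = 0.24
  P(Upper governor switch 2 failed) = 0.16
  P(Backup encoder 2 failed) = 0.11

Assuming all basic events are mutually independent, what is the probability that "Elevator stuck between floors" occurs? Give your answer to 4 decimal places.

P(Brake release unavailable) [AND] = 0.34 × 0.26 = 0.088400
P(Safety circuit inoperative) [OR] = 1 − (1−0.15) × (1−0.30) = 0.405000
P(Controller branch fails) [AND] = 0.29 × 0.405000 × 0.19 × 0.41 = 0.009149
P(Door loop fails) [OR] = 1 − (1−0.088400) × (1−0.009149) × (1−0.16) × (1−0.21) = 0.400597
P(Drive chain fails) [OR] = 1 − (1−0.25) × (1−0.06) = 0.295000
P(Leveling path inoperative) [AND] = 0.34 × 0.18 = 0.061200
P(Brake release 2 down) [OR] = 1 − (1−0.13) × (1−0.061200) × (1−0.26) × (1−0.24) = 0.540656
P(Safety circuit 2 inoperative) [AND] = 0.540656 × 0.16 × 0.11 = 0.009516
P(Elevator stuck between floors) [OR] = 1 − (1−0.400597) × (1−0.295000) × (1−0.009516) = 0.581442
Rounded to 4 decimal places: P(Elevator stuck between floors) ≈ 0.5814.

0.5814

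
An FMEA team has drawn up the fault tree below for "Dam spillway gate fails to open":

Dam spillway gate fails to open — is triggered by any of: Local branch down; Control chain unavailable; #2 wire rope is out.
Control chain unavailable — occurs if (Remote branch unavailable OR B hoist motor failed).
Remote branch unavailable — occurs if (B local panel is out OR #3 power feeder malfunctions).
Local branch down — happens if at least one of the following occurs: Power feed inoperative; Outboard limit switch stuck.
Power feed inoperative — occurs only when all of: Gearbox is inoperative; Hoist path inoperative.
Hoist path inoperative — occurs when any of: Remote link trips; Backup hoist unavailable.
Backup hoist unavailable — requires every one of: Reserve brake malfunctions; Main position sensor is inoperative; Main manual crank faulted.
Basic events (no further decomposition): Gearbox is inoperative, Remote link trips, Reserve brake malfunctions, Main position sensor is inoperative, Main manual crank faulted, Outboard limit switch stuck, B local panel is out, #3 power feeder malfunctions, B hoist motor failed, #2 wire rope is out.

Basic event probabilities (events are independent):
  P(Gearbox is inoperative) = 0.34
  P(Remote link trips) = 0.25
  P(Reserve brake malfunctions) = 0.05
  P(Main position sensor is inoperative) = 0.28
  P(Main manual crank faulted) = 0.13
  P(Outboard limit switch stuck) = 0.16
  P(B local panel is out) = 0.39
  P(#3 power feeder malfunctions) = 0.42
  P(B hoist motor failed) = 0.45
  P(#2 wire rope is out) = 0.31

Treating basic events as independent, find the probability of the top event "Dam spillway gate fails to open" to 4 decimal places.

P(Backup hoist unavailable) [AND] = 0.05 × 0.28 × 0.13 = 0.001820
P(Hoist path inoperative) [OR] = 1 − (1−0.25) × (1−0.001820) = 0.251365
P(Power feed inoperative) [AND] = 0.34 × 0.251365 = 0.085464
P(Local branch down) [OR] = 1 − (1−0.085464) × (1−0.16) = 0.231790
P(Remote branch unavailable) [OR] = 1 − (1−0.39) × (1−0.42) = 0.646200
P(Control chain unavailable) [OR] = 1 − (1−0.646200) × (1−0.45) = 0.805410
P(Dam spillway gate fails to open) [OR] = 1 − (1−0.231790) × (1−0.805410) × (1−0.31) = 0.896855
Rounded to 4 decimal places: P(Dam spillway gate fails to open) ≈ 0.8969.

0.8969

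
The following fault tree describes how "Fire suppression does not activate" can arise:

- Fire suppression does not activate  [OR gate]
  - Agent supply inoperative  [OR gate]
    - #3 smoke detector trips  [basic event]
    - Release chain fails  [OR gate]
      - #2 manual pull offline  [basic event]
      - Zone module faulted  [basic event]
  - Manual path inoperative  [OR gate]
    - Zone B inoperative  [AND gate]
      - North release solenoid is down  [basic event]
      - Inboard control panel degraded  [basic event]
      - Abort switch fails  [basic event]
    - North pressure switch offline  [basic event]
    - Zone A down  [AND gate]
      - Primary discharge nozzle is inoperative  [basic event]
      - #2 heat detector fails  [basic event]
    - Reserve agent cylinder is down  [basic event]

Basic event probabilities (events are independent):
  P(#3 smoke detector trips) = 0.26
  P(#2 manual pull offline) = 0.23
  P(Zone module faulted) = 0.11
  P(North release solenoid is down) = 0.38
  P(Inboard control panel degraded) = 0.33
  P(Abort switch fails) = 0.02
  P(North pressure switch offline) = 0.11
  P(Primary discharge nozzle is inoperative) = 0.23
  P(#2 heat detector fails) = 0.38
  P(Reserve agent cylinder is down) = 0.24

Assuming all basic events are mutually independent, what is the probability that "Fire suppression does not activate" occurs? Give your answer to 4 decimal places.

P(Release chain fails) [OR] = 1 − (1−0.23) × (1−0.11) = 0.314700
P(Agent supply inoperative) [OR] = 1 − (1−0.26) × (1−0.314700) = 0.492878
P(Zone B inoperative) [AND] = 0.38 × 0.33 × 0.02 = 0.002508
P(Zone A down) [AND] = 0.23 × 0.38 = 0.087400
P(Manual path inoperative) [OR] = 1 − (1−0.002508) × (1−0.11) × (1−0.087400) × (1−0.24) = 0.384266
P(Fire suppression does not activate) [OR] = 1 − (1−0.492878) × (1−0.384266) = 0.687748
Rounded to 4 decimal places: P(Fire suppression does not activate) ≈ 0.6877.

0.6877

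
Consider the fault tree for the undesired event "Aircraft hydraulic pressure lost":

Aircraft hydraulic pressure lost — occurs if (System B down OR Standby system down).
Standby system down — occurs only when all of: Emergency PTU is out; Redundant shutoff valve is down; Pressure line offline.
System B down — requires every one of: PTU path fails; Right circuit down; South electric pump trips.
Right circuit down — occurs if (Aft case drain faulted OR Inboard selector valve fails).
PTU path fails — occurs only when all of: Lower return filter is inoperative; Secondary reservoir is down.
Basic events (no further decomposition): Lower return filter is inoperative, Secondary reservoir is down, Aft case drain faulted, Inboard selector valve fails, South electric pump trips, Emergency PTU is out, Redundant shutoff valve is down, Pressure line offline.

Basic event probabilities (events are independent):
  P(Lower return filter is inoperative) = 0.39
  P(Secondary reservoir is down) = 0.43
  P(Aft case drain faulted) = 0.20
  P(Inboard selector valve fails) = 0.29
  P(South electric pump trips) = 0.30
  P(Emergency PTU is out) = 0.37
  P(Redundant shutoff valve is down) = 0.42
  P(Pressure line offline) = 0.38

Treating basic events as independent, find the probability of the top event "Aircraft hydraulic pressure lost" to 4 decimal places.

0.0795

P(PTU path fails) [AND] = 0.39 × 0.43 = 0.167700
P(Right circuit down) [OR] = 1 − (1−0.20) × (1−0.29) = 0.432000
P(System B down) [AND] = 0.167700 × 0.432000 × 0.30 = 0.021734
P(Standby system down) [AND] = 0.37 × 0.42 × 0.38 = 0.059052
P(Aircraft hydraulic pressure lost) [OR] = 1 − (1−0.021734) × (1−0.059052) = 0.079503
Rounded to 4 decimal places: P(Aircraft hydraulic pressure lost) ≈ 0.0795.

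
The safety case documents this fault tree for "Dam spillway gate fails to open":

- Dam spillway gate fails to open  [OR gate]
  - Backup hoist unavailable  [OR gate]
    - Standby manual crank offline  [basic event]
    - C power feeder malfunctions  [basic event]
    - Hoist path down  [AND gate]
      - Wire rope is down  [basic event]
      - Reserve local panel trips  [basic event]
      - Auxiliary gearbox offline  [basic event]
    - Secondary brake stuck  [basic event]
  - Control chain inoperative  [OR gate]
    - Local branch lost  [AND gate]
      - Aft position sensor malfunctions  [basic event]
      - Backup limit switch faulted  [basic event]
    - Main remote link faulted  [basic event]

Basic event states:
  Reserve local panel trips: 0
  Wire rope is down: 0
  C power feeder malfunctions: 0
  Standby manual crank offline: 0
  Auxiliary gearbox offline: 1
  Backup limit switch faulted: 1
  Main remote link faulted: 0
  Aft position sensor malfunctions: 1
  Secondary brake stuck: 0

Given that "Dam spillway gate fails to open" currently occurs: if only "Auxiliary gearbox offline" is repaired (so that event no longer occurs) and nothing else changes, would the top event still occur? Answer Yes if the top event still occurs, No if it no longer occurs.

Counterfactual: set "Auxiliary gearbox offline" to not occurred.
Hoist path down [AND]: Wire rope is down=not, Reserve local panel trips=not, Auxiliary gearbox offline=not → not all inputs occur → does not occur.
Backup hoist unavailable [OR]: Standby manual crank offline=not, C power feeder malfunctions=not, Hoist path down=not, Secondary brake stuck=not → no input occurs → does not occur.
Local branch lost [AND]: Aft position sensor malfunctions=occurs, Backup limit switch faulted=occurs → all inputs occur → occurs.
Control chain inoperative [OR]: Local branch lost=occurs, Main remote link faulted=not → at least one input occurs → occurs.
Dam spillway gate fails to open [OR]: Backup hoist unavailable=not, Control chain inoperative=occurs → at least one input occurs → occurs.

Yes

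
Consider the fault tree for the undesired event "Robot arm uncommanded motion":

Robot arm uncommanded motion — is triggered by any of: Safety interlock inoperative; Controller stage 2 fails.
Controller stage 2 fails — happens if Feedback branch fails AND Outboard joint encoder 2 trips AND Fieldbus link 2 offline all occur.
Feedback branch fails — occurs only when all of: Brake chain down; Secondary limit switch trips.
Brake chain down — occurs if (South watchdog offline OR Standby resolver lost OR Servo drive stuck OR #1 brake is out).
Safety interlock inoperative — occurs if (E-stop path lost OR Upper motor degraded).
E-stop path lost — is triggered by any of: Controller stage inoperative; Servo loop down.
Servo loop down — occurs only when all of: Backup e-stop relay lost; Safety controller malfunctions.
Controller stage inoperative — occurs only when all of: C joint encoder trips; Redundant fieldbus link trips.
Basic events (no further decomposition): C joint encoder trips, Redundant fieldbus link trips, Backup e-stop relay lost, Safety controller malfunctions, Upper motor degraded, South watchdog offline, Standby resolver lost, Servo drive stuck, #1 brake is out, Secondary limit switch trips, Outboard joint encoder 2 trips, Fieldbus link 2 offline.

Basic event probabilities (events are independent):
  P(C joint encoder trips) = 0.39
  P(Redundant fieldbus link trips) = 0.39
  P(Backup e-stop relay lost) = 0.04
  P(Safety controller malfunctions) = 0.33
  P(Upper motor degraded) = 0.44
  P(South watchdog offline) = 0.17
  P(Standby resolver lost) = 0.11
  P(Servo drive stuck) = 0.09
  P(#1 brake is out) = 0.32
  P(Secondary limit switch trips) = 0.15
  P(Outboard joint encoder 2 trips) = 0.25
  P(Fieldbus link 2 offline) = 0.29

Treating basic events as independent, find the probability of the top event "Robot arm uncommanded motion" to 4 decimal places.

0.5342

P(Controller stage inoperative) [AND] = 0.39 × 0.39 = 0.152100
P(Servo loop down) [AND] = 0.04 × 0.33 = 0.013200
P(E-stop path lost) [OR] = 1 − (1−0.152100) × (1−0.013200) = 0.163292
P(Safety interlock inoperative) [OR] = 1 − (1−0.163292) × (1−0.44) = 0.531444
P(Brake chain down) [OR] = 1 − (1−0.17) × (1−0.11) × (1−0.09) × (1−0.32) = 0.542892
P(Feedback branch fails) [AND] = 0.542892 × 0.15 = 0.081434
P(Controller stage 2 fails) [AND] = 0.081434 × 0.25 × 0.29 = 0.005904
P(Robot arm uncommanded motion) [OR] = 1 − (1−0.531444) × (1−0.005904) = 0.534210
Rounded to 4 decimal places: P(Robot arm uncommanded motion) ≈ 0.5342.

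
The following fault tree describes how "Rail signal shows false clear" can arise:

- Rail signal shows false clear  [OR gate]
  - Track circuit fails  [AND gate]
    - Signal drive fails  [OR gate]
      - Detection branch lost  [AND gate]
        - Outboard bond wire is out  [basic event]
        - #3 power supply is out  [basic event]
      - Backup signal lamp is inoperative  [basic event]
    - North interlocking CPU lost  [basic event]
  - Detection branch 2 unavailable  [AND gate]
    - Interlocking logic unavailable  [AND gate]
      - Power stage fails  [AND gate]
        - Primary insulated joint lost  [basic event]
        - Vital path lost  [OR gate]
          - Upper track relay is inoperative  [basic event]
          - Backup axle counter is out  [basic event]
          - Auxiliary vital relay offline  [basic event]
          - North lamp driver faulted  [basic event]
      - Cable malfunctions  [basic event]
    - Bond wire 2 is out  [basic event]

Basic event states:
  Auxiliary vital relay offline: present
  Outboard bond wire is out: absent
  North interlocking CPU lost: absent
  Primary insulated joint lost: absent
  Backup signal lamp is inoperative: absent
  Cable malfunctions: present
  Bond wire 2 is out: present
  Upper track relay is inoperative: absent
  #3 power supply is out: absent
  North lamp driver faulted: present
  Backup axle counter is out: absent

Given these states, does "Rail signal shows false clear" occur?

Detection branch lost [AND]: Outboard bond wire is out=not, #3 power supply is out=not → not all inputs occur → does not occur.
Signal drive fails [OR]: Detection branch lost=not, Backup signal lamp is inoperative=not → no input occurs → does not occur.
Track circuit fails [AND]: Signal drive fails=not, North interlocking CPU lost=not → not all inputs occur → does not occur.
Vital path lost [OR]: Upper track relay is inoperative=not, Backup axle counter is out=not, Auxiliary vital relay offline=occurs, North lamp driver faulted=occurs → at least one input occurs → occurs.
Power stage fails [AND]: Primary insulated joint lost=not, Vital path lost=occurs → not all inputs occur → does not occur.
Interlocking logic unavailable [AND]: Power stage fails=not, Cable malfunctions=occurs → not all inputs occur → does not occur.
Detection branch 2 unavailable [AND]: Interlocking logic unavailable=not, Bond wire 2 is out=occurs → not all inputs occur → does not occur.
Rail signal shows false clear [OR]: Track circuit fails=not, Detection branch 2 unavailable=not → no input occurs → does not occur.

No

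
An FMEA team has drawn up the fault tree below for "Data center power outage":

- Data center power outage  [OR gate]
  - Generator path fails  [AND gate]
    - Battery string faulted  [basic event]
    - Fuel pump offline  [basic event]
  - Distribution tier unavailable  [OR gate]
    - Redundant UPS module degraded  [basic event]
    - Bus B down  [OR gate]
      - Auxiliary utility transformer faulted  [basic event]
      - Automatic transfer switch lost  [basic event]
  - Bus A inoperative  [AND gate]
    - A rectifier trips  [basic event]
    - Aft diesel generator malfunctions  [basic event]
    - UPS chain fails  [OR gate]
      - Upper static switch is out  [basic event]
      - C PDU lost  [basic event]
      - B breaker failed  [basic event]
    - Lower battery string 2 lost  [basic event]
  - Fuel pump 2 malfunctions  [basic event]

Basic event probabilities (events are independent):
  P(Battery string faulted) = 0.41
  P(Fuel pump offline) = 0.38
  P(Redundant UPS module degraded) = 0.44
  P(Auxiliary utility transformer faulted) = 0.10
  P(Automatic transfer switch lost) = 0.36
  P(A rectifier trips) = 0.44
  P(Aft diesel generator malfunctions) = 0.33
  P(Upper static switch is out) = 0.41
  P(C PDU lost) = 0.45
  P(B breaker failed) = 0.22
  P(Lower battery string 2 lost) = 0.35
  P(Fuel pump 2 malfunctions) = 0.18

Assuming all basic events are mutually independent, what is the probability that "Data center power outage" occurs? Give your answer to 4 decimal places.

0.7852

P(Generator path fails) [AND] = 0.41 × 0.38 = 0.155800
P(Bus B down) [OR] = 1 − (1−0.10) × (1−0.36) = 0.424000
P(Distribution tier unavailable) [OR] = 1 − (1−0.44) × (1−0.424000) = 0.677440
P(UPS chain fails) [OR] = 1 − (1−0.41) × (1−0.45) × (1−0.22) = 0.746890
P(Bus A inoperative) [AND] = 0.44 × 0.33 × 0.746890 × 0.35 = 0.037957
P(Data center power outage) [OR] = 1 − (1−0.155800) × (1−0.677440) × (1−0.037957) × (1−0.18) = 0.785185
Rounded to 4 decimal places: P(Data center power outage) ≈ 0.7852.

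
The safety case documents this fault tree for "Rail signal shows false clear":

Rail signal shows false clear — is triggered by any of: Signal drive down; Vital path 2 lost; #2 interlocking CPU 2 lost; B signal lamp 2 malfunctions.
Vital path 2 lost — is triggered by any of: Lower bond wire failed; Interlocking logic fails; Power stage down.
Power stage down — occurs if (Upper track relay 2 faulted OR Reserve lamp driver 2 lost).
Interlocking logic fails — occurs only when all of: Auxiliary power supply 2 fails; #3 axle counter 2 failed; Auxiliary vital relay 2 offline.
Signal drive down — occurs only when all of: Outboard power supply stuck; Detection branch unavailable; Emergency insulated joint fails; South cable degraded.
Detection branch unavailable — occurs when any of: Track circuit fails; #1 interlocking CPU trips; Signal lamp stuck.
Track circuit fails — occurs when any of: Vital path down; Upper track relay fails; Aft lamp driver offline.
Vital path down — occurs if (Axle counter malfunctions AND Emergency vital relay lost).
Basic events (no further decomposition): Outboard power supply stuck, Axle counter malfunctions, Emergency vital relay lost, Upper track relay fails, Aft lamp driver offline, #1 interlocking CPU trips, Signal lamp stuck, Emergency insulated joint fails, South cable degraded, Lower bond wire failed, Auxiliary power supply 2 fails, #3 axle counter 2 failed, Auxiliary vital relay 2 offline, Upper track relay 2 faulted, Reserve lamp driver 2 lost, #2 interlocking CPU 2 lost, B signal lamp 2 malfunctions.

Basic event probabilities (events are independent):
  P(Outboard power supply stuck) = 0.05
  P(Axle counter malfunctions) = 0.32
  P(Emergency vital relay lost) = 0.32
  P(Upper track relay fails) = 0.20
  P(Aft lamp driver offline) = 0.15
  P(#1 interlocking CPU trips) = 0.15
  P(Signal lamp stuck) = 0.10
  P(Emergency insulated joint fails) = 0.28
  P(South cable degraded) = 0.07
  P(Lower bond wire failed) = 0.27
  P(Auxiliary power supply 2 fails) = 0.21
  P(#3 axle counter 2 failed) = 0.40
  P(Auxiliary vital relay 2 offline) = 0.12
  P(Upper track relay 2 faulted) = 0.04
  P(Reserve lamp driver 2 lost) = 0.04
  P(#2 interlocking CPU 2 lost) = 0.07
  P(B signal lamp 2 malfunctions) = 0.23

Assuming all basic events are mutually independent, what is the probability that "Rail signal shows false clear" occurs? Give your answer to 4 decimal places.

0.5233

P(Vital path down) [AND] = 0.32 × 0.32 = 0.102400
P(Track circuit fails) [OR] = 1 − (1−0.102400) × (1−0.20) × (1−0.15) = 0.389632
P(Detection branch unavailable) [OR] = 1 − (1−0.389632) × (1−0.15) × (1−0.10) = 0.533068
P(Signal drive down) [AND] = 0.05 × 0.533068 × 0.28 × 0.07 = 0.000522
P(Interlocking logic fails) [AND] = 0.21 × 0.40 × 0.12 = 0.010080
P(Power stage down) [OR] = 1 − (1−0.04) × (1−0.04) = 0.078400
P(Vital path 2 lost) [OR] = 1 − (1−0.27) × (1−0.010080) × (1−0.078400) = 0.334014
P(Rail signal shows false clear) [OR] = 1 − (1−0.000522) × (1−0.334014) × (1−0.07) × (1−0.23) = 0.523336
Rounded to 4 decimal places: P(Rail signal shows false clear) ≈ 0.5233.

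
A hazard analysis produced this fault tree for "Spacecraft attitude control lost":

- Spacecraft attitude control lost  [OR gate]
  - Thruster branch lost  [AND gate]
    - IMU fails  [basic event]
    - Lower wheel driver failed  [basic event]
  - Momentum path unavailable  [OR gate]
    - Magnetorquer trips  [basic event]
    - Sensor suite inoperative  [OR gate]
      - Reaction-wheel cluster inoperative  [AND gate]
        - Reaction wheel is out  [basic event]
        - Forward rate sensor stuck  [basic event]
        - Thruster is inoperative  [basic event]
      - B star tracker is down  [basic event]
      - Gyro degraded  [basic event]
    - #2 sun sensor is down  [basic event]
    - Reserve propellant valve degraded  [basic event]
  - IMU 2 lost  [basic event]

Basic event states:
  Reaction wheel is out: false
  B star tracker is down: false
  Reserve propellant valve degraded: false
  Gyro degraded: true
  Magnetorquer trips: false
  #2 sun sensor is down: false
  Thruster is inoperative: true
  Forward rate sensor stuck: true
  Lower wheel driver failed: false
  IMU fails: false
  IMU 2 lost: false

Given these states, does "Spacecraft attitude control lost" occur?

Yes

Thruster branch lost [AND]: IMU fails=not, Lower wheel driver failed=not → not all inputs occur → does not occur.
Reaction-wheel cluster inoperative [AND]: Reaction wheel is out=not, Forward rate sensor stuck=occurs, Thruster is inoperative=occurs → not all inputs occur → does not occur.
Sensor suite inoperative [OR]: Reaction-wheel cluster inoperative=not, B star tracker is down=not, Gyro degraded=occurs → at least one input occurs → occurs.
Momentum path unavailable [OR]: Magnetorquer trips=not, Sensor suite inoperative=occurs, #2 sun sensor is down=not, Reserve propellant valve degraded=not → at least one input occurs → occurs.
Spacecraft attitude control lost [OR]: Thruster branch lost=not, Momentum path unavailable=occurs, IMU 2 lost=not → at least one input occurs → occurs.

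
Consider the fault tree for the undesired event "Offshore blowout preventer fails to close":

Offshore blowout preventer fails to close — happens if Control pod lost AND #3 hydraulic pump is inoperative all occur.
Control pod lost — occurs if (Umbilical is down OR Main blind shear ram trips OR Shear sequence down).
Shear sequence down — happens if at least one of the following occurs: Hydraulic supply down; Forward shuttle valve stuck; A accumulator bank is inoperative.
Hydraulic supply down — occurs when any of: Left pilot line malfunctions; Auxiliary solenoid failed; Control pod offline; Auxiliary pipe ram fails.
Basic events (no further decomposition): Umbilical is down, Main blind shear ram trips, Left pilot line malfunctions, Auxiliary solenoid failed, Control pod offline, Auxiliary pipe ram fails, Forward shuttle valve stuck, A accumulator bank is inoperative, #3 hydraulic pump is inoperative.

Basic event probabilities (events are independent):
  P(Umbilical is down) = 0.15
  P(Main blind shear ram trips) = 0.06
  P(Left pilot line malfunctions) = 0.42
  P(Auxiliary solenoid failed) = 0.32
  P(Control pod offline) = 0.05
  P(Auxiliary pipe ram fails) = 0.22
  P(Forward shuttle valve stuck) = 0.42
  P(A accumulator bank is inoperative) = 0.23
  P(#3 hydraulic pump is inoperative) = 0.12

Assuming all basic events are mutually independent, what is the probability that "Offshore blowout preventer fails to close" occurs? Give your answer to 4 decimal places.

P(Hydraulic supply down) [OR] = 1 − (1−0.42) × (1−0.32) × (1−0.05) × (1−0.22) = 0.707750
P(Shear sequence down) [OR] = 1 − (1−0.707750) × (1−0.42) × (1−0.23) = 0.869481
P(Control pod lost) [OR] = 1 − (1−0.15) × (1−0.06) × (1−0.869481) = 0.895715
P(Offshore blowout preventer fails to close) [AND] = 0.895715 × 0.12 = 0.107486
Rounded to 4 decimal places: P(Offshore blowout preventer fails to close) ≈ 0.1075.

0.1075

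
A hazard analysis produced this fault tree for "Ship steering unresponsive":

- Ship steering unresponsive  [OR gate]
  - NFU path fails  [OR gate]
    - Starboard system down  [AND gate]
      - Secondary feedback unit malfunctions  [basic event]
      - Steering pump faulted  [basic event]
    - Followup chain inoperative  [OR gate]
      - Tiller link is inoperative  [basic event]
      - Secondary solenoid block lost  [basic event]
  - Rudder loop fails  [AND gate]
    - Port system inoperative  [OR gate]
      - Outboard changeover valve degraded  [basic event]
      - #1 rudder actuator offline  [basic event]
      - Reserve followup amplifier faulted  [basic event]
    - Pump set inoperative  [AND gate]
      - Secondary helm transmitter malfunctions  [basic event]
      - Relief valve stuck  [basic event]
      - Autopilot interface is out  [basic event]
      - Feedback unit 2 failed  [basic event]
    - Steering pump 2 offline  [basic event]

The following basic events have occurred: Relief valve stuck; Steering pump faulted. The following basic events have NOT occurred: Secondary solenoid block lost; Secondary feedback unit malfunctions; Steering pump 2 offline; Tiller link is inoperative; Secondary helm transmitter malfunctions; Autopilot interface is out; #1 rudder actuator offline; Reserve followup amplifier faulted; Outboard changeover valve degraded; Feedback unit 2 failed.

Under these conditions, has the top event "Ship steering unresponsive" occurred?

No

Starboard system down [AND]: Secondary feedback unit malfunctions=not, Steering pump faulted=occurs → not all inputs occur → does not occur.
Followup chain inoperative [OR]: Tiller link is inoperative=not, Secondary solenoid block lost=not → no input occurs → does not occur.
NFU path fails [OR]: Starboard system down=not, Followup chain inoperative=not → no input occurs → does not occur.
Port system inoperative [OR]: Outboard changeover valve degraded=not, #1 rudder actuator offline=not, Reserve followup amplifier faulted=not → no input occurs → does not occur.
Pump set inoperative [AND]: Secondary helm transmitter malfunctions=not, Relief valve stuck=occurs, Autopilot interface is out=not, Feedback unit 2 failed=not → not all inputs occur → does not occur.
Rudder loop fails [AND]: Port system inoperative=not, Pump set inoperative=not, Steering pump 2 offline=not → not all inputs occur → does not occur.
Ship steering unresponsive [OR]: NFU path fails=not, Rudder loop fails=not → no input occurs → does not occur.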